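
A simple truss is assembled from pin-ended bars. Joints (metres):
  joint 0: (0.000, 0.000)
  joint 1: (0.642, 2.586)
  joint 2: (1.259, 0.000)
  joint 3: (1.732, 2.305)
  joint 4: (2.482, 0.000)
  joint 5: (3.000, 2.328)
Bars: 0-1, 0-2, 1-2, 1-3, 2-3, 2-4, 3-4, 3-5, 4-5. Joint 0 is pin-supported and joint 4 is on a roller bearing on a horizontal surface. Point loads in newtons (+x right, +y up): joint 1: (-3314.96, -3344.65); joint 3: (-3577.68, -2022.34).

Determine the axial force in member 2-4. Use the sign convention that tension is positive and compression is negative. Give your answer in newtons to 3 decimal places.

-1464.219

N=6 nodes, M=9 members, R=3 reactions → 2N=12, M+R=12
member 0 (0-1): L=2.6645, (cx,cy)=(0.2409,0.9705)
member 1 (0-2): L=1.2590, (cx,cy)=(1.0000,0.0000)
member 2 (1-2): L=2.6586, (cx,cy)=(0.2321,-0.9727)
member 3 (1-3): L=1.1256, (cx,cy)=(0.9683,-0.2496)
member 4 (2-3): L=2.3530, (cx,cy)=(0.2010,0.9796)
member 5 (2-4): L=1.2230, (cx,cy)=(1.0000,0.0000)
member 6 (3-4): L=2.4239, (cx,cy)=(0.3094,-0.9509)
member 7 (3-5): L=1.2682, (cx,cy)=(0.9998,0.0181)
member 8 (4-5): L=2.3849, (cx,cy)=(0.2172,0.9761)
solve A·x = −loads:
  F[0-1] = -10166.5434 N (compression)
  F[0-2] = -4443.0544 N (compression)
  F[1-2] = +6900.5397 N (tension)
  F[1-3] = -760.1570 N (compression)
  F[2-3] = -6852.0005 N (compression)
  F[2-4] = -1464.2188 N (compression)
  F[3-4] = +4732.2542 N (tension)
  F[3-5] = -0.0000 N (compression)
  F[4-5] = +0.0000 N (tension)
  Rx@0 = +6892.6400 N
  Ry@0 = +9867.0225 N
  Ry@4 = -4500.0325 N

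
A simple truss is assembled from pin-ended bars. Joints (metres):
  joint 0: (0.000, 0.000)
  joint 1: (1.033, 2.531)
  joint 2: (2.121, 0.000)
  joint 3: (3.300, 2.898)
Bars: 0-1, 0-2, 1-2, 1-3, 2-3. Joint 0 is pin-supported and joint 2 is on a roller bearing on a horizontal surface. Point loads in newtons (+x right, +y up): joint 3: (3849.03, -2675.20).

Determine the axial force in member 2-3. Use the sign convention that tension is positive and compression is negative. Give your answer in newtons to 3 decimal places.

N=4 nodes, M=5 members, R=3 reactions → 2N=8, M+R=8
member 0 (0-1): L=2.7337, (cx,cy)=(0.3779,0.9259)
member 1 (0-2): L=2.1210, (cx,cy)=(1.0000,0.0000)
member 2 (1-2): L=2.7549, (cx,cy)=(0.3949,-0.9187)
member 3 (1-3): L=2.2965, (cx,cy)=(0.9871,0.1598)
member 4 (2-3): L=3.1286, (cx,cy)=(0.3768,0.9263)
solve A·x = −loads:
  F[0-1] = +7286.3788 N (tension)
  F[0-2] = +1095.6692 N (tension)
  F[1-2] = -6411.6625 N (compression)
  F[1-3] = +5354.3097 N (tension)
  F[2-3] = -3811.8760 N (compression)
  Rx@0 = -3849.0300 N
  Ry@0 = -6746.1338 N
  Ry@2 = +9421.3338 N

-3811.876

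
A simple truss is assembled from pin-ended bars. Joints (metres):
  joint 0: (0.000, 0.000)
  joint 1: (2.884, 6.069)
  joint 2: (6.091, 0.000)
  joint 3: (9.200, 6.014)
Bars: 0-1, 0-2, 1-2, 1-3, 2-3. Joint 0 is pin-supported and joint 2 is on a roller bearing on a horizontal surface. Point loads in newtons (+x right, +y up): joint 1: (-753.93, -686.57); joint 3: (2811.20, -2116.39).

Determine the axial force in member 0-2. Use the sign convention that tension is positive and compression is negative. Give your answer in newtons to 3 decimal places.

753.685

N=4 nodes, M=5 members, R=3 reactions → 2N=8, M+R=8
member 0 (0-1): L=6.7194, (cx,cy)=(0.4292,0.9032)
member 1 (0-2): L=6.0910, (cx,cy)=(1.0000,0.0000)
member 2 (1-2): L=6.8642, (cx,cy)=(0.4672,-0.8841)
member 3 (1-3): L=6.3162, (cx,cy)=(1.0000,-0.0087)
member 4 (2-3): L=6.7701, (cx,cy)=(0.4592,0.8883)
solve A·x = −loads:
  F[0-1] = +3037.2055 N (tension)
  F[0-2] = +753.6845 N (tension)
  F[1-2] = -3917.4951 N (compression)
  F[1-3] = +3887.9356 N (tension)
  F[2-3] = -2344.3536 N (compression)
  Rx@0 = -2057.2700 N
  Ry@0 = -2743.2248 N
  Ry@2 = +5546.1848 N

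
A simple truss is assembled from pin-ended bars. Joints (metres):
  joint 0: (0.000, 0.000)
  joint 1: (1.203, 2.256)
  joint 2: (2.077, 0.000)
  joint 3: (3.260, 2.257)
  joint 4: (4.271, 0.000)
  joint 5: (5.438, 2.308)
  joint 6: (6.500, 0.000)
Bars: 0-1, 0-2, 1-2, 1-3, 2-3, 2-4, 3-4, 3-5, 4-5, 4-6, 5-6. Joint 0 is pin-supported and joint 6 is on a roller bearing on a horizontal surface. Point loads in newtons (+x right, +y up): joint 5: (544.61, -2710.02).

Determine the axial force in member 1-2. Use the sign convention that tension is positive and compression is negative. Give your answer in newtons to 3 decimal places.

267.339

N=7 nodes, M=11 members, R=3 reactions → 2N=14, M+R=14
member 0 (0-1): L=2.5567, (cx,cy)=(0.4705,0.8824)
member 1 (0-2): L=2.0770, (cx,cy)=(1.0000,0.0000)
member 2 (1-2): L=2.4194, (cx,cy)=(0.3612,-0.9325)
member 3 (1-3): L=2.0570, (cx,cy)=(1.0000,0.0005)
member 4 (2-3): L=2.5482, (cx,cy)=(0.4642,0.8857)
member 5 (2-4): L=2.1940, (cx,cy)=(1.0000,0.0000)
member 6 (3-4): L=2.4731, (cx,cy)=(0.4088,-0.9126)
member 7 (3-5): L=2.1786, (cx,cy)=(0.9997,0.0234)
member 8 (4-5): L=2.5863, (cx,cy)=(0.4512,0.8924)
member 9 (4-6): L=2.2290, (cx,cy)=(1.0000,0.0000)
member 10 (5-6): L=2.5406, (cx,cy)=(0.4180,-0.9084)
solve A·x = −loads:
  F[0-1] = -282.6397 N (compression)
  F[0-2] = +677.5997 N (tension)
  F[1-2] = +267.3391 N (tension)
  F[1-3] = -229.5658 N (compression)
  F[2-3] = -281.4532 N (compression)
  F[2-4] = +904.8380 N (tension)
  F[3-4] = +261.2915 N (tension)
  F[3-5] = -467.1721 N (compression)
  F[4-5] = -267.2107 N (compression)
  F[4-6] = +1132.2277 N (tension)
  F[5-6] = -2708.6167 N (compression)
  Rx@0 = -544.6100 N
  Ry@0 = +249.3971 N
  Ry@6 = +2460.6229 N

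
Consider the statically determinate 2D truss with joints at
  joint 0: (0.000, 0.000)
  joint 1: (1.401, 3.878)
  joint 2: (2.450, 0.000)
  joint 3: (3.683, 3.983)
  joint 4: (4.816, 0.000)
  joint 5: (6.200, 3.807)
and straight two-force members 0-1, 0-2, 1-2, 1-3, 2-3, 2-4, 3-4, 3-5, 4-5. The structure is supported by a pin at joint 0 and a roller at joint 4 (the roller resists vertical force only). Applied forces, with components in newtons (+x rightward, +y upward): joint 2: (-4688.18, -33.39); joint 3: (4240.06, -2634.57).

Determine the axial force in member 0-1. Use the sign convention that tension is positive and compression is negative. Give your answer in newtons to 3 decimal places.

3052.048

N=6 nodes, M=9 members, R=3 reactions → 2N=12, M+R=12
member 0 (0-1): L=4.1233, (cx,cy)=(0.3398,0.9405)
member 1 (0-2): L=2.4500, (cx,cy)=(1.0000,0.0000)
member 2 (1-2): L=4.0174, (cx,cy)=(0.2611,-0.9653)
member 3 (1-3): L=2.2844, (cx,cy)=(0.9989,0.0460)
member 4 (2-3): L=4.1695, (cx,cy)=(0.2957,0.9553)
member 5 (2-4): L=2.3660, (cx,cy)=(1.0000,0.0000)
member 6 (3-4): L=4.1410, (cx,cy)=(0.2736,-0.9618)
member 7 (3-5): L=2.5231, (cx,cy)=(0.9976,-0.0698)
member 8 (4-5): L=4.0508, (cx,cy)=(0.3417,0.9398)
solve A·x = −loads:
  F[0-1] = +3052.0483 N (tension)
  F[0-2] = -1485.1315 N (compression)
  F[1-2] = -2888.2561 N (compression)
  F[1-3] = +1793.0762 N (tension)
  F[2-3] = +2953.5435 N (tension)
  F[2-4] = +1575.4564 N (tension)
  F[3-4] = -5758.1495 N (compression)
  F[3-5] = -0.0000 N (compression)
  F[4-5] = +0.0000 N (tension)
  Rx@0 = +448.1200 N
  Ry@0 = -2870.4714 N
  Ry@4 = +5538.4314 N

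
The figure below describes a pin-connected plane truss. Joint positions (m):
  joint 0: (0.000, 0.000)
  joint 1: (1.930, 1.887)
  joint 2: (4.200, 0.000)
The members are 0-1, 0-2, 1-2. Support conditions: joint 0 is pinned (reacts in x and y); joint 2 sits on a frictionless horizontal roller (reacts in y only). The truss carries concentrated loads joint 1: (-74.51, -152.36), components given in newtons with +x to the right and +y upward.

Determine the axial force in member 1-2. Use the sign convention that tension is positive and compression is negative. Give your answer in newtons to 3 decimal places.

N=3 nodes, M=3 members, R=3 reactions → 2N=6, M+R=6
member 0 (0-1): L=2.6992, (cx,cy)=(0.7150,0.6991)
member 1 (0-2): L=4.2000, (cx,cy)=(1.0000,0.0000)
member 2 (1-2): L=2.9519, (cx,cy)=(0.7690,-0.6393)
solve A·x = −loads:
  F[0-1] = -165.6756 N (compression)
  F[0-2] = +43.9526 N (tension)
  F[1-2] = -57.1556 N (compression)
  Rx@0 = +74.5100 N
  Ry@0 = +115.8232 N
  Ry@2 = +36.5368 N

-57.156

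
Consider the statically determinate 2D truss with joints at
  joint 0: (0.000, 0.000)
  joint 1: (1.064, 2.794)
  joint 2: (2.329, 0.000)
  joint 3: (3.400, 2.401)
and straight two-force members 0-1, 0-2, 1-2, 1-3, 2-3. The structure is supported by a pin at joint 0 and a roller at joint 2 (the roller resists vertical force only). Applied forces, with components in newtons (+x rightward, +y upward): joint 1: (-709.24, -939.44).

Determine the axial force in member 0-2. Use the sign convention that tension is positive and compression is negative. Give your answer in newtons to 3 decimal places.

-190.910

N=4 nodes, M=5 members, R=3 reactions → 2N=8, M+R=8
member 0 (0-1): L=2.9897, (cx,cy)=(0.3559,0.9345)
member 1 (0-2): L=2.3290, (cx,cy)=(1.0000,0.0000)
member 2 (1-2): L=3.0670, (cx,cy)=(0.4125,-0.9110)
member 3 (1-3): L=2.3688, (cx,cy)=(0.9861,-0.1659)
member 4 (2-3): L=2.6290, (cx,cy)=(0.4074,0.9133)
solve A·x = −loads:
  F[0-1] = -1456.4567 N (compression)
  F[0-2] = -190.9103 N (compression)
  F[1-2] = +462.8673 N (tension)
  F[1-3] = +0.0000 N (tension)
  F[2-3] = -0.0000 N (compression)
  Rx@0 = +709.2400 N
  Ry@0 = +1361.1027 N
  Ry@2 = -421.6627 N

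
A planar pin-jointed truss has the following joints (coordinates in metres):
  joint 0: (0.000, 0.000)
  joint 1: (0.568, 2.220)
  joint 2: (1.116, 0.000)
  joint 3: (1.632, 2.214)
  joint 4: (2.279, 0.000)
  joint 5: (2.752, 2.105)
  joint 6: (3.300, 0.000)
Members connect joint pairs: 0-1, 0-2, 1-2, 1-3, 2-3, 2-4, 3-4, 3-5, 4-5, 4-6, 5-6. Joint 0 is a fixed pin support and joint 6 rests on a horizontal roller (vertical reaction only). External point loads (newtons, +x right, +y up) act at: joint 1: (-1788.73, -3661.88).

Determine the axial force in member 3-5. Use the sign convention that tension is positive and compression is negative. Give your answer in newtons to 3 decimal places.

N=7 nodes, M=11 members, R=3 reactions → 2N=14, M+R=14
member 0 (0-1): L=2.2915, (cx,cy)=(0.2479,0.9688)
member 1 (0-2): L=1.1160, (cx,cy)=(1.0000,0.0000)
member 2 (1-2): L=2.2866, (cx,cy)=(0.2397,-0.9709)
member 3 (1-3): L=1.0640, (cx,cy)=(1.0000,-0.0056)
member 4 (2-3): L=2.2733, (cx,cy)=(0.2270,0.9739)
member 5 (2-4): L=1.1630, (cx,cy)=(1.0000,0.0000)
member 6 (3-4): L=2.3066, (cx,cy)=(0.2805,-0.9599)
member 7 (3-5): L=1.1253, (cx,cy)=(0.9953,-0.0969)
member 8 (4-5): L=2.1575, (cx,cy)=(0.2192,0.9757)
member 9 (4-6): L=1.0210, (cx,cy)=(1.0000,0.0000)
member 10 (5-6): L=2.1752, (cx,cy)=(0.2519,-0.9677)
solve A·x = −loads:
  F[0-1] = -4371.3367 N (compression)
  F[0-2] = -705.2009 N (compression)
  F[1-2] = +586.9617 N (tension)
  F[1-3] = +564.5425 N (tension)
  F[2-3] = -585.1289 N (compression)
  F[2-4] = -431.7214 N (compression)
  F[3-4] = +569.4293 N (tension)
  F[3-5] = +273.2819 N (tension)
  F[4-5] = -560.1977 N (compression)
  F[4-6] = -149.1810 N (compression)
  F[5-6] = +592.1403 N (tension)
  Rx@0 = +1788.7300 N
  Ry@0 = +4234.9202 N
  Ry@6 = -573.0402 N

273.282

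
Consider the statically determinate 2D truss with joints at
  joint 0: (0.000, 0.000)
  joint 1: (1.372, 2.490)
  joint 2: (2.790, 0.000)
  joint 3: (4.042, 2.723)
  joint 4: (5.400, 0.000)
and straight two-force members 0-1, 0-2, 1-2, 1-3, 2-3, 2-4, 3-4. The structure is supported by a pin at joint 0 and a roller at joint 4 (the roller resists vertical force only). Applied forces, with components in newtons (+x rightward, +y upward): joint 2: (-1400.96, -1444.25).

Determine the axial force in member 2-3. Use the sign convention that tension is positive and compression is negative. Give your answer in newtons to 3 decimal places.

N=5 nodes, M=7 members, R=3 reactions → 2N=10, M+R=10
member 0 (0-1): L=2.8430, (cx,cy)=(0.4826,0.8758)
member 1 (0-2): L=2.7900, (cx,cy)=(1.0000,0.0000)
member 2 (1-2): L=2.8655, (cx,cy)=(0.4949,-0.8690)
member 3 (1-3): L=2.6801, (cx,cy)=(0.9962,0.0869)
member 4 (2-3): L=2.9970, (cx,cy)=(0.4177,0.9086)
member 5 (2-4): L=2.6100, (cx,cy)=(1.0000,0.0000)
member 6 (3-4): L=3.0428, (cx,cy)=(0.4463,-0.8949)
solve A·x = −loads:
  F[0-1] = -797.0071 N (compression)
  F[0-2] = -1016.3294 N (compression)
  F[1-2] = +728.4811 N (tension)
  F[1-3] = -747.9590 N (compression)
  F[2-3] = +892.8596 N (tension)
  F[2-4] = +372.1388 N (tension)
  F[3-4] = -833.8438 N (compression)
  Rx@0 = +1400.9600 N
  Ry@0 = +698.0542 N
  Ry@4 = +746.1958 N

892.860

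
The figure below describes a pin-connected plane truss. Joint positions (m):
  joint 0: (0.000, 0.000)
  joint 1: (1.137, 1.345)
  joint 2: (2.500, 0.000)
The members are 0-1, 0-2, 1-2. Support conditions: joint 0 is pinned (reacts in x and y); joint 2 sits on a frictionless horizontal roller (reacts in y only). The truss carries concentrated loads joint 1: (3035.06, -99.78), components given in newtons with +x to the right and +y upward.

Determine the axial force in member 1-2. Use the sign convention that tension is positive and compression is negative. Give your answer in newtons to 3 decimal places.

N=3 nodes, M=3 members, R=3 reactions → 2N=6, M+R=6
member 0 (0-1): L=1.7612, (cx,cy)=(0.6456,0.7637)
member 1 (0-2): L=2.5000, (cx,cy)=(1.0000,0.0000)
member 2 (1-2): L=1.9149, (cx,cy)=(0.7118,-0.7024)
solve A·x = −loads:
  F[0-1] = +2066.8949 N (tension)
  F[0-2] = +1700.7020 N (tension)
  F[1-2] = -2389.3271 N (compression)
  Rx@0 = -3035.0600 N
  Ry@0 = -1578.4622 N
  Ry@2 = +1678.2422 N

-2389.327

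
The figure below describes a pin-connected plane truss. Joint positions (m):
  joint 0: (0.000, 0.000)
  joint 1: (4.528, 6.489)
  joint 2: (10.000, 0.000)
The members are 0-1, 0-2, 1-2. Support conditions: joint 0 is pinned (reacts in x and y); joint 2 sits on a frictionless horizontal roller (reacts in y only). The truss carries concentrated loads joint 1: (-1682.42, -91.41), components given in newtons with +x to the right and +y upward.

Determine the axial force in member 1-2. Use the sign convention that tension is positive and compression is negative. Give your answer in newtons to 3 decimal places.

1373.933

N=3 nodes, M=3 members, R=3 reactions → 2N=6, M+R=6
member 0 (0-1): L=7.9126, (cx,cy)=(0.5722,0.8201)
member 1 (0-2): L=10.0000, (cx,cy)=(1.0000,0.0000)
member 2 (1-2): L=8.4882, (cx,cy)=(0.6447,-0.7645)
solve A·x = −loads:
  F[0-1] = -1392.2322 N (compression)
  F[0-2] = -885.7168 N (compression)
  F[1-2] = +1373.9328 N (tension)
  Rx@0 = +1682.4200 N
  Ry@0 = +1141.7419 N
  Ry@2 = -1050.3319 N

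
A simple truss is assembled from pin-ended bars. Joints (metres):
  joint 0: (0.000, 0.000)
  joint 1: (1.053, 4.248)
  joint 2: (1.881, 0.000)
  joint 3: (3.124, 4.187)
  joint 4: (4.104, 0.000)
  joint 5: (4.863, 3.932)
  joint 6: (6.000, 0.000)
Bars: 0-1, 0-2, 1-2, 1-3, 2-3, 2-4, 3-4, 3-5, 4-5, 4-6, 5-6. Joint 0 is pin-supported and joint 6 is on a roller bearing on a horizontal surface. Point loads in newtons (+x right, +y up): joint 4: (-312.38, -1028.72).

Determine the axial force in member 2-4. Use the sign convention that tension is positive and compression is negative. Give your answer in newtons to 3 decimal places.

-69.835

N=7 nodes, M=11 members, R=3 reactions → 2N=14, M+R=14
member 0 (0-1): L=4.3766, (cx,cy)=(0.2406,0.9706)
member 1 (0-2): L=1.8810, (cx,cy)=(1.0000,0.0000)
member 2 (1-2): L=4.3279, (cx,cy)=(0.1913,-0.9815)
member 3 (1-3): L=2.0719, (cx,cy)=(0.9996,-0.0294)
member 4 (2-3): L=4.3676, (cx,cy)=(0.2846,0.9586)
member 5 (2-4): L=2.2230, (cx,cy)=(1.0000,0.0000)
member 6 (3-4): L=4.3002, (cx,cy)=(0.2279,-0.9737)
member 7 (3-5): L=1.7576, (cx,cy)=(0.9894,-0.1451)
member 8 (4-5): L=4.0046, (cx,cy)=(0.1895,0.9819)
member 9 (4-6): L=1.8960, (cx,cy)=(1.0000,0.0000)
member 10 (5-6): L=4.0931, (cx,cy)=(0.2778,-0.9606)
solve A·x = −loads:
  F[0-1] = -334.9138 N (compression)
  F[0-2] = -231.7998 N (compression)
  F[1-2] = +335.5375 N (tension)
  F[1-3] = -144.8363 N (compression)
  F[2-3] = -343.5461 N (compression)
  F[2-4] = -69.8350 N (compression)
  F[3-4] = +383.5522 N (tension)
  F[3-5] = -333.4845 N (compression)
  F[4-5] = +667.3573 N (tension)
  F[4-6] = +203.4699 N (tension)
  F[5-6] = -732.4722 N (compression)
  Rx@0 = +312.3800 N
  Ry@0 = +325.0755 N
  Ry@6 = +703.6445 N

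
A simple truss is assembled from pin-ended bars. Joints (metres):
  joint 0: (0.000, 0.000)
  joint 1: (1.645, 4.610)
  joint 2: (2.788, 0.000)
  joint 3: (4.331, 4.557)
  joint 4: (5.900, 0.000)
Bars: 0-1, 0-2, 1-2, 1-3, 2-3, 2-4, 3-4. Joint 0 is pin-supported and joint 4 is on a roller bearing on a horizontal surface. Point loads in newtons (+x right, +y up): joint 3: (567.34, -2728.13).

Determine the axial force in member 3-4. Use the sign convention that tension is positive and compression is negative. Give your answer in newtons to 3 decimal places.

-2581.455

N=5 nodes, M=7 members, R=3 reactions → 2N=10, M+R=10
member 0 (0-1): L=4.8947, (cx,cy)=(0.3361,0.9418)
member 1 (0-2): L=2.7880, (cx,cy)=(1.0000,0.0000)
member 2 (1-2): L=4.7496, (cx,cy)=(0.2407,-0.9706)
member 3 (1-3): L=2.6865, (cx,cy)=(0.9998,-0.0197)
member 4 (2-3): L=4.8111, (cx,cy)=(0.3207,0.9472)
member 5 (2-4): L=3.1120, (cx,cy)=(1.0000,0.0000)
member 6 (3-4): L=4.8195, (cx,cy)=(0.3255,-0.9455)
solve A·x = −loads:
  F[0-1] = -305.0426 N (compression)
  F[0-2] = +669.8580 N (tension)
  F[1-2] = +299.5482 N (tension)
  F[1-3] = -174.6390 N (compression)
  F[2-3] = -306.9597 N (compression)
  F[2-4] = +840.3912 N (tension)
  F[3-4] = -2581.4551 N (compression)
  Rx@0 = -567.3400 N
  Ry@0 = +287.2996 N
  Ry@4 = +2440.8304 N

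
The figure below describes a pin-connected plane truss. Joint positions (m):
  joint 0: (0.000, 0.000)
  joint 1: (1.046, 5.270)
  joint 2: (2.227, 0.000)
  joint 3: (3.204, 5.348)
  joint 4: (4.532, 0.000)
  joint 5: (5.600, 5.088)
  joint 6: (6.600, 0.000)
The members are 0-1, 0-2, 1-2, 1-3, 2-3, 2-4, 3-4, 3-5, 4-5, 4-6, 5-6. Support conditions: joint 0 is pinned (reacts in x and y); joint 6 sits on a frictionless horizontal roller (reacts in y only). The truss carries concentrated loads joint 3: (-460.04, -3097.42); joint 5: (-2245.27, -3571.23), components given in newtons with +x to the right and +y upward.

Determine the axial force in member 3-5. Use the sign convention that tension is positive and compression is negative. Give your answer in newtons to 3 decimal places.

N=7 nodes, M=11 members, R=3 reactions → 2N=14, M+R=14
member 0 (0-1): L=5.3728, (cx,cy)=(0.1947,0.9809)
member 1 (0-2): L=2.2270, (cx,cy)=(1.0000,0.0000)
member 2 (1-2): L=5.4007, (cx,cy)=(0.2187,-0.9758)
member 3 (1-3): L=2.1594, (cx,cy)=(0.9993,0.0361)
member 4 (2-3): L=5.4365, (cx,cy)=(0.1797,0.9837)
member 5 (2-4): L=2.3050, (cx,cy)=(1.0000,0.0000)
member 6 (3-4): L=5.5104, (cx,cy)=(0.2410,-0.9705)
member 7 (3-5): L=2.4101, (cx,cy)=(0.9942,-0.1079)
member 8 (4-5): L=5.1989, (cx,cy)=(0.2054,0.9787)
member 9 (4-6): L=2.0680, (cx,cy)=(1.0000,0.0000)
member 10 (5-6): L=5.1853, (cx,cy)=(0.1929,-0.9812)
solve A·x = −loads:
  F[0-1] = -4321.2119 N (compression)
  F[0-2] = -1864.0383 N (compression)
  F[1-2] = +4277.8440 N (tension)
  F[1-3] = -1777.8894 N (compression)
  F[2-3] = -4243.3953 N (compression)
  F[2-4] = -165.9964 N (compression)
  F[3-4] = +1447.2450 N (tension)
  F[3-5] = -2442.3107 N (compression)
  F[4-5] = -1435.1981 N (compression)
  F[4-6] = +477.6180 N (tension)
  F[5-6] = -2476.6113 N (compression)
  Rx@0 = +2705.3100 N
  Ry@0 = +4238.5297 N
  Ry@6 = +2430.1203 N

-2442.311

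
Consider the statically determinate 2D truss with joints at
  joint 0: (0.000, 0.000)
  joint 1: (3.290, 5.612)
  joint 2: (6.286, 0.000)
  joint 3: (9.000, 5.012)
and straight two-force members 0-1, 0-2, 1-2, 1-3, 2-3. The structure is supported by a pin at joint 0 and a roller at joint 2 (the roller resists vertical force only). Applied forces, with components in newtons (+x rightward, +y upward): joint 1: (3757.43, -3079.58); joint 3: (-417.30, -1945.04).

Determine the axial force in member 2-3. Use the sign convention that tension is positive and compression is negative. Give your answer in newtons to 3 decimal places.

-2139.998

N=4 nodes, M=5 members, R=3 reactions → 2N=8, M+R=8
member 0 (0-1): L=6.5053, (cx,cy)=(0.5057,0.8627)
member 1 (0-2): L=6.2860, (cx,cy)=(1.0000,0.0000)
member 2 (1-2): L=6.3616, (cx,cy)=(0.4709,-0.8822)
member 3 (1-3): L=5.7414, (cx,cy)=(0.9945,-0.1045)
member 4 (2-3): L=5.6996, (cx,cy)=(0.4762,0.8794)
solve A·x = −loads:
  F[0-1] = +2774.8612 N (tension)
  F[0-2] = +1936.7629 N (tension)
  F[1-2] = -6276.2152 N (compression)
  F[1-3] = +605.0157 N (tension)
  F[2-3] = -2139.9977 N (compression)
  Rx@0 = -3340.1300 N
  Ry@0 = -2393.8286 N
  Ry@2 = +7418.4486 N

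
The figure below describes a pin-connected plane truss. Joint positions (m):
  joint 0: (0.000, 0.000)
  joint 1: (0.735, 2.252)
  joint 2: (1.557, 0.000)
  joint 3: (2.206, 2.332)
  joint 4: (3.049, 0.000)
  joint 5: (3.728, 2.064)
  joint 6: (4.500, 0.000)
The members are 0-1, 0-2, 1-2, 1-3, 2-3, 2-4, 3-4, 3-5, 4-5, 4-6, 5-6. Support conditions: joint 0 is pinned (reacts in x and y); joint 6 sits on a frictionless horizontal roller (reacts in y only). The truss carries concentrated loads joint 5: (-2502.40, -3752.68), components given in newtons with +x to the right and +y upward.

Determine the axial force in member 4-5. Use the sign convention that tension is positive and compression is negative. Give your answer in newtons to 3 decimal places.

-2349.736

N=7 nodes, M=11 members, R=3 reactions → 2N=14, M+R=14
member 0 (0-1): L=2.3689, (cx,cy)=(0.3103,0.9506)
member 1 (0-2): L=1.5570, (cx,cy)=(1.0000,0.0000)
member 2 (1-2): L=2.3973, (cx,cy)=(0.3429,-0.9394)
member 3 (1-3): L=1.4732, (cx,cy)=(0.9985,0.0543)
member 4 (2-3): L=2.4206, (cx,cy)=(0.2681,0.9634)
member 5 (2-4): L=1.4920, (cx,cy)=(1.0000,0.0000)
member 6 (3-4): L=2.4797, (cx,cy)=(0.3400,-0.9404)
member 7 (3-5): L=1.5454, (cx,cy)=(0.9848,-0.1734)
member 8 (4-5): L=2.1728, (cx,cy)=(0.3125,0.9499)
member 9 (4-6): L=1.4510, (cx,cy)=(1.0000,0.0000)
member 10 (5-6): L=2.2037, (cx,cy)=(0.3503,-0.9366)
solve A·x = −loads:
  F[0-1] = -1884.5664 N (compression)
  F[0-2] = -1917.6766 N (compression)
  F[1-2] = +1836.8606 N (tension)
  F[1-3] = -1216.3438 N (compression)
  F[2-3] = -1791.0835 N (compression)
  F[2-4] = -807.6390 N (compression)
  F[3-4] = +2373.4209 N (tension)
  F[3-5] = -2540.1191 N (compression)
  F[4-5] = -2349.7364 N (compression)
  F[4-6] = +733.5195 N (tension)
  F[5-6] = -2093.8100 N (compression)
  Rx@0 = +2502.4000 N
  Ry@0 = +1791.5606 N
  Ry@6 = +1961.1194 N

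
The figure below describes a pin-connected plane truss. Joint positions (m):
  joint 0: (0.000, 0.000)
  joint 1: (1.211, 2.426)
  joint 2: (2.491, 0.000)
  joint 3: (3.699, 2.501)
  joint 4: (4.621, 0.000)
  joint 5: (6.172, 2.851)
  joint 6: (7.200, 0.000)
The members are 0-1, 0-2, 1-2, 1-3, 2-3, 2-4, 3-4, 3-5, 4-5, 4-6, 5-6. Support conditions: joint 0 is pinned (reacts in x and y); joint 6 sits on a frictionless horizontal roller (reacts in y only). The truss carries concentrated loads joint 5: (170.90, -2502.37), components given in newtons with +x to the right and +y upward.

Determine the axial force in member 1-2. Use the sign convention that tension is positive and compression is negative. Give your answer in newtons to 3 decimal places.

N=7 nodes, M=11 members, R=3 reactions → 2N=14, M+R=14
member 0 (0-1): L=2.7115, (cx,cy)=(0.4466,0.8947)
member 1 (0-2): L=2.4910, (cx,cy)=(1.0000,0.0000)
member 2 (1-2): L=2.7430, (cx,cy)=(0.4666,-0.8844)
member 3 (1-3): L=2.4891, (cx,cy)=(0.9995,0.0301)
member 4 (2-3): L=2.7775, (cx,cy)=(0.4349,0.9005)
member 5 (2-4): L=2.1300, (cx,cy)=(1.0000,0.0000)
member 6 (3-4): L=2.6655, (cx,cy)=(0.3459,-0.9383)
member 7 (3-5): L=2.4976, (cx,cy)=(0.9901,0.1401)
member 8 (4-5): L=3.2456, (cx,cy)=(0.4779,0.8784)
member 9 (4-6): L=2.5790, (cx,cy)=(1.0000,0.0000)
member 10 (5-6): L=3.0307, (cx,cy)=(0.3392,-0.9407)
solve A·x = −loads:
  F[0-1] = -323.6884 N (compression)
  F[0-2] = +315.4668 N (tension)
  F[1-2] = +317.4736 N (tension)
  F[1-3] = -292.8481 N (compression)
  F[2-3] = -311.8252 N (compression)
  F[2-4] = +599.2374 N (tension)
  F[3-4] = +231.9520 N (tension)
  F[3-5] = -513.6369 N (compression)
  F[4-5] = -247.7550 N (compression)
  F[4-6] = +797.8660 N (tension)
  F[5-6] = -2352.2100 N (compression)
  Rx@0 = -170.9000 N
  Ry@0 = +289.6112 N
  Ry@6 = +2212.7588 N

317.474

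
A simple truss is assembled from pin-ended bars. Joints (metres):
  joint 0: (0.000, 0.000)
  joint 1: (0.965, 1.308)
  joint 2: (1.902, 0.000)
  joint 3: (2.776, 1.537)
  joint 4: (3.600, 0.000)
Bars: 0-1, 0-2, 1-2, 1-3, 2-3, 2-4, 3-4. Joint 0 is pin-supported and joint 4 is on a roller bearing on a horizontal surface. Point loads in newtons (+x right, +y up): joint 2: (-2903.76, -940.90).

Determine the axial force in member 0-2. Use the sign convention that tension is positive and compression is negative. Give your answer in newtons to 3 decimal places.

-2576.345

N=5 nodes, M=7 members, R=3 reactions → 2N=10, M+R=10
member 0 (0-1): L=1.6255, (cx,cy)=(0.5937,0.8047)
member 1 (0-2): L=1.9020, (cx,cy)=(1.0000,0.0000)
member 2 (1-2): L=1.6090, (cx,cy)=(0.5824,-0.8129)
member 3 (1-3): L=1.8254, (cx,cy)=(0.9921,0.1255)
member 4 (2-3): L=1.7681, (cx,cy)=(0.4943,0.8693)
member 5 (2-4): L=1.6980, (cx,cy)=(1.0000,0.0000)
member 6 (3-4): L=1.7439, (cx,cy)=(0.4725,-0.8813)
solve A·x = −loads:
  F[0-1] = -551.4989 N (compression)
  F[0-2] = -2576.3453 N (compression)
  F[1-2] = +453.8708 N (tension)
  F[1-3] = -596.4405 N (compression)
  F[2-3] = +657.9342 N (tension)
  F[2-4] = +266.5047 N (tension)
  F[3-4] = -564.0407 N (compression)
  Rx@0 = +2903.7600 N
  Ry@0 = +443.7912 N
  Ry@4 = +497.1088 N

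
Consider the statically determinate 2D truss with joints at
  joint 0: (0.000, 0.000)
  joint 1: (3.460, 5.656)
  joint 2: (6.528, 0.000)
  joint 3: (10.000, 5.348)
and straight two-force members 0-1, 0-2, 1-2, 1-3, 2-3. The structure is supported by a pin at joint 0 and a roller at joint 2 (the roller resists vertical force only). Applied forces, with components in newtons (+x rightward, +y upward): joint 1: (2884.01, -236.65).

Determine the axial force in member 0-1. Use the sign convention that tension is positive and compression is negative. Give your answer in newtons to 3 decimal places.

2798.861

N=4 nodes, M=5 members, R=3 reactions → 2N=8, M+R=8
member 0 (0-1): L=6.6304, (cx,cy)=(0.5218,0.8530)
member 1 (0-2): L=6.5280, (cx,cy)=(1.0000,0.0000)
member 2 (1-2): L=6.4345, (cx,cy)=(0.4768,-0.8790)
member 3 (1-3): L=6.5472, (cx,cy)=(0.9989,-0.0470)
member 4 (2-3): L=6.3762, (cx,cy)=(0.5445,0.8387)
solve A·x = −loads:
  F[0-1] = +2798.8605 N (tension)
  F[0-2] = +1423.4515 N (tension)
  F[1-2] = -2985.4034 N (compression)
  F[1-3] = -0.0000 N (compression)
  F[2-3] = +0.0000 N (tension)
  Rx@0 = -2884.0100 N
  Ry@0 = -2387.5488 N
  Ry@2 = +2624.1988 N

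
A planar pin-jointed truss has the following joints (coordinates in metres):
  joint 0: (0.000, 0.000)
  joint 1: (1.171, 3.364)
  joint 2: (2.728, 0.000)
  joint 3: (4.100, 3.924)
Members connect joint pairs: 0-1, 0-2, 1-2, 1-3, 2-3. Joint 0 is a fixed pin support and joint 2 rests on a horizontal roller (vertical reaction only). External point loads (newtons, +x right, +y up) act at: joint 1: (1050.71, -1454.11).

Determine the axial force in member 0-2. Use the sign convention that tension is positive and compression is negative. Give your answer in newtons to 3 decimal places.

888.587

N=4 nodes, M=5 members, R=3 reactions → 2N=8, M+R=8
member 0 (0-1): L=3.5620, (cx,cy)=(0.3287,0.9444)
member 1 (0-2): L=2.7280, (cx,cy)=(1.0000,0.0000)
member 2 (1-2): L=3.7069, (cx,cy)=(0.4200,-0.9075)
member 3 (1-3): L=2.9821, (cx,cy)=(0.9822,0.1878)
member 4 (2-3): L=4.1569, (cx,cy)=(0.3301,0.9440)
solve A·x = −loads:
  F[0-1] = +493.1509 N (tension)
  F[0-2] = +888.5870 N (tension)
  F[1-2] = -2115.5168 N (compression)
  F[1-3] = -0.0000 N (compression)
  F[2-3] = +0.0000 N (tension)
  Rx@0 = -1050.7100 N
  Ry@0 = -465.7402 N
  Ry@2 = +1919.8502 N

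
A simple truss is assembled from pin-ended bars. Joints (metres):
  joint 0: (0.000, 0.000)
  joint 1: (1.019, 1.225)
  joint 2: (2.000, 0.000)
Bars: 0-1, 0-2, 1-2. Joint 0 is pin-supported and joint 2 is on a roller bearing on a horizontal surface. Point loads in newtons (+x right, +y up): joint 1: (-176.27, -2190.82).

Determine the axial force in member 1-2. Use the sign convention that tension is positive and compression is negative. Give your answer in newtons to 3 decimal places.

N=3 nodes, M=3 members, R=3 reactions → 2N=6, M+R=6
member 0 (0-1): L=1.5934, (cx,cy)=(0.6395,0.7688)
member 1 (0-2): L=2.0000, (cx,cy)=(1.0000,0.0000)
member 2 (1-2): L=1.5694, (cx,cy)=(0.6251,-0.7806)
solve A·x = −loads:
  F[0-1] = -1538.2191 N (compression)
  F[0-2] = +807.4290 N (tension)
  F[1-2] = -1291.7138 N (compression)
  Rx@0 = +176.2700 N
  Ry@0 = +1182.5626 N
  Ry@2 = +1008.2574 N

-1291.714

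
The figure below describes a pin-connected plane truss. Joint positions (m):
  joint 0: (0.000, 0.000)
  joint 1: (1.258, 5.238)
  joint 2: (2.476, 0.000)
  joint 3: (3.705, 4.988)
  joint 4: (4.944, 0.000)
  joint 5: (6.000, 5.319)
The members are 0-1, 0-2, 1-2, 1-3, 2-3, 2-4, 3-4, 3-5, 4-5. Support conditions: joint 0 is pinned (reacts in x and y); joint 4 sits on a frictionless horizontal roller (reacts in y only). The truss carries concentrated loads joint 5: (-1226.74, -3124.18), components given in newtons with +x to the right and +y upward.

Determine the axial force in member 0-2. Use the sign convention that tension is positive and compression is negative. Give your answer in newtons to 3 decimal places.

-1070.033

N=6 nodes, M=9 members, R=3 reactions → 2N=12, M+R=12
member 0 (0-1): L=5.3869, (cx,cy)=(0.2335,0.9724)
member 1 (0-2): L=2.4760, (cx,cy)=(1.0000,0.0000)
member 2 (1-2): L=5.3777, (cx,cy)=(0.2265,-0.9740)
member 3 (1-3): L=2.4597, (cx,cy)=(0.9948,-0.1016)
member 4 (2-3): L=5.1372, (cx,cy)=(0.2392,0.9710)
member 5 (2-4): L=2.4680, (cx,cy)=(1.0000,0.0000)
member 6 (3-4): L=5.1396, (cx,cy)=(0.2411,-0.9705)
member 7 (3-5): L=2.3187, (cx,cy)=(0.9898,0.1427)
member 8 (4-5): L=5.4228, (cx,cy)=(0.1947,0.9809)
solve A·x = −loads:
  F[0-1] = -671.0412 N (compression)
  F[0-2] = -1070.0335 N (compression)
  F[1-2] = +703.0342 N (tension)
  F[1-3] = -317.5805 N (compression)
  F[2-3] = -705.2443 N (compression)
  F[2-4] = -742.0839 N (compression)
  F[3-4] = +579.5289 N (tension)
  F[3-5] = -630.8237 N (compression)
  F[4-5] = -3093.3483 N (compression)
  Rx@0 = +1226.7400 N
  Ry@0 = +652.4871 N
  Ry@4 = +2471.6929 N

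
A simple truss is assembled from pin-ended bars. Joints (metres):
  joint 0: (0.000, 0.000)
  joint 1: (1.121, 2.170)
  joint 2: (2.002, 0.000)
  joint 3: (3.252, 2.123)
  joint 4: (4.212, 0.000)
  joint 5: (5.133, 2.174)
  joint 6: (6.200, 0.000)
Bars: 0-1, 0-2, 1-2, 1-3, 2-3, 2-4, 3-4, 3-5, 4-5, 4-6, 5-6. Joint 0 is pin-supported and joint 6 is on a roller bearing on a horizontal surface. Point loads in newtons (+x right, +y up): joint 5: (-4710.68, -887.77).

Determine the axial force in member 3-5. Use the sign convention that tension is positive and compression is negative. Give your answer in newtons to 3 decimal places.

-3538.156

N=7 nodes, M=11 members, R=3 reactions → 2N=14, M+R=14
member 0 (0-1): L=2.4424, (cx,cy)=(0.4590,0.8885)
member 1 (0-2): L=2.0020, (cx,cy)=(1.0000,0.0000)
member 2 (1-2): L=2.3420, (cx,cy)=(0.3762,-0.9266)
member 3 (1-3): L=2.1315, (cx,cy)=(0.9998,-0.0221)
member 4 (2-3): L=2.4637, (cx,cy)=(0.5074,0.8617)
member 5 (2-4): L=2.2100, (cx,cy)=(1.0000,0.0000)
member 6 (3-4): L=2.3300, (cx,cy)=(0.4120,-0.9112)
member 7 (3-5): L=1.8817, (cx,cy)=(0.9996,0.0271)
member 8 (4-5): L=2.3610, (cx,cy)=(0.3901,0.9208)
member 9 (4-6): L=1.9880, (cx,cy)=(1.0000,0.0000)
member 10 (5-6): L=2.4217, (cx,cy)=(0.4406,-0.8977)
solve A·x = −loads:
  F[0-1] = -2031.1238 N (compression)
  F[0-2] = -3778.4629 N (compression)
  F[1-2] = +1987.5987 N (tension)
  F[1-3] = -1680.3024 N (compression)
  F[2-3] = -2137.1194 N (compression)
  F[2-4] = -1946.4654 N (compression)
  F[3-4] = +1875.2351 N (tension)
  F[3-5] = -3538.1556 N (compression)
  F[4-5] = -1855.6699 N (compression)
  F[4-6] = -449.9606 N (compression)
  F[5-6] = +1021.2578 N (tension)
  Rx@0 = +4710.6800 N
  Ry@0 = +1804.5595 N
  Ry@6 = -916.7895 N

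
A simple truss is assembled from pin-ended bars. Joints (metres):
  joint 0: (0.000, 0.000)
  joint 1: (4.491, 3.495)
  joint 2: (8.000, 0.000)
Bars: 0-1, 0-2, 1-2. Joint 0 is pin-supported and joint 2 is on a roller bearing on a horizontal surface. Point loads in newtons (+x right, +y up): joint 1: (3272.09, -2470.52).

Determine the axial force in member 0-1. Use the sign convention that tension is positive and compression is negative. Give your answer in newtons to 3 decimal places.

563.148

N=3 nodes, M=3 members, R=3 reactions → 2N=6, M+R=6
member 0 (0-1): L=5.6907, (cx,cy)=(0.7892,0.6142)
member 1 (0-2): L=8.0000, (cx,cy)=(1.0000,0.0000)
member 2 (1-2): L=4.9526, (cx,cy)=(0.7085,-0.7057)
solve A·x = −loads:
  F[0-1] = +563.1476 N (tension)
  F[0-2] = +2827.6641 N (tension)
  F[1-2] = -3990.9516 N (compression)
  Rx@0 = -3272.0900 N
  Ry@0 = -345.8625 N
  Ry@2 = +2816.3825 N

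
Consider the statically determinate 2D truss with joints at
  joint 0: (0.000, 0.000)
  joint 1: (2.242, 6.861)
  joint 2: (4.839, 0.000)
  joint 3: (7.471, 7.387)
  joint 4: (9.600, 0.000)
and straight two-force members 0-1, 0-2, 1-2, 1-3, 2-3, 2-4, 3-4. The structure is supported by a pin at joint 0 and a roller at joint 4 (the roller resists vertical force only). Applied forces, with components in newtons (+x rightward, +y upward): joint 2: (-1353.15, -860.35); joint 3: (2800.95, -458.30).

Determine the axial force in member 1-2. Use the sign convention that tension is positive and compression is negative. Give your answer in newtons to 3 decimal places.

-1620.713

N=5 nodes, M=7 members, R=3 reactions → 2N=10, M+R=10
member 0 (0-1): L=7.2180, (cx,cy)=(0.3106,0.9505)
member 1 (0-2): L=4.8390, (cx,cy)=(1.0000,0.0000)
member 2 (1-2): L=7.3361, (cx,cy)=(0.3540,-0.9352)
member 3 (1-3): L=5.2554, (cx,cy)=(0.9950,0.1001)
member 4 (2-3): L=7.8419, (cx,cy)=(0.3356,0.9420)
member 5 (2-4): L=4.7610, (cx,cy)=(1.0000,0.0000)
member 6 (3-4): L=7.6877, (cx,cy)=(0.2769,-0.9609)
solve A·x = −loads:
  F[0-1] = +1711.6169 N (tension)
  F[0-2] = +916.1525 N (tension)
  F[1-2] = -1620.7127 N (compression)
  F[1-3] = +1110.9664 N (tension)
  F[2-3] = +2522.4307 N (tension)
  F[2-4] = +848.9500 N (tension)
  F[3-4] = -3065.5027 N (compression)
  Rx@0 = -1447.8000 N
  Ry@0 = -1626.9553 N
  Ry@4 = +2945.6053 N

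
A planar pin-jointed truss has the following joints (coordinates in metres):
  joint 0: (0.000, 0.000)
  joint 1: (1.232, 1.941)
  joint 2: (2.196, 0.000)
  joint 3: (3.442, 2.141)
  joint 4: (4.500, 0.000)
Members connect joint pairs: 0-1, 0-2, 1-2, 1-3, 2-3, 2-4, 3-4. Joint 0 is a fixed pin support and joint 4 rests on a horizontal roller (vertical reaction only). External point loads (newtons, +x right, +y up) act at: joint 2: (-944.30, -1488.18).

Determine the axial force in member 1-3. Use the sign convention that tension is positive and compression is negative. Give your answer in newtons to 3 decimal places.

-828.342

N=5 nodes, M=7 members, R=3 reactions → 2N=10, M+R=10
member 0 (0-1): L=2.2990, (cx,cy)=(0.5359,0.8443)
member 1 (0-2): L=2.1960, (cx,cy)=(1.0000,0.0000)
member 2 (1-2): L=2.1672, (cx,cy)=(0.4448,-0.8956)
member 3 (1-3): L=2.2190, (cx,cy)=(0.9959,0.0901)
member 4 (2-3): L=2.4772, (cx,cy)=(0.5030,0.8643)
member 5 (2-4): L=2.3040, (cx,cy)=(1.0000,0.0000)
member 6 (3-4): L=2.3881, (cx,cy)=(0.4430,-0.8965)
solve A·x = −loads:
  F[0-1] = -902.4745 N (compression)
  F[0-2] = -460.6729 N (compression)
  F[1-2] = +767.3873 N (tension)
  F[1-3] = -828.3419 N (compression)
  F[2-3] = +926.6438 N (tension)
  F[2-4] = +358.8759 N (tension)
  F[3-4] = -810.0646 N (compression)
  Rx@0 = +944.3000 N
  Ry@0 = +761.9482 N
  Ry@4 = +726.2318 N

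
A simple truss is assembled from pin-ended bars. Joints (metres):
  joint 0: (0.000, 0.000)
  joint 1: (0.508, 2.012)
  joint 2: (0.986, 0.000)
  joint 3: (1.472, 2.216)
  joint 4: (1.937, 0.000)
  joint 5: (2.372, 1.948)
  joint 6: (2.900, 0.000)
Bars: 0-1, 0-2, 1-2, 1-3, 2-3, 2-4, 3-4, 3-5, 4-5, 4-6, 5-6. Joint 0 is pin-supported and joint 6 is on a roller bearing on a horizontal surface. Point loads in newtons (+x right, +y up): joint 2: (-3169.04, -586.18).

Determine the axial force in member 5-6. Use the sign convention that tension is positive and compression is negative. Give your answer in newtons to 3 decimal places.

N=7 nodes, M=11 members, R=3 reactions → 2N=14, M+R=14
member 0 (0-1): L=2.0751, (cx,cy)=(0.2448,0.9696)
member 1 (0-2): L=0.9860, (cx,cy)=(1.0000,0.0000)
member 2 (1-2): L=2.0680, (cx,cy)=(0.2311,-0.9729)
member 3 (1-3): L=0.9853, (cx,cy)=(0.9783,0.2070)
member 4 (2-3): L=2.2687, (cx,cy)=(0.2142,0.9768)
member 5 (2-4): L=0.9510, (cx,cy)=(1.0000,0.0000)
member 6 (3-4): L=2.2643, (cx,cy)=(0.2054,-0.9787)
member 7 (3-5): L=0.9391, (cx,cy)=(0.9584,-0.2854)
member 8 (4-5): L=1.9960, (cx,cy)=(0.2179,0.9760)
member 9 (4-6): L=0.9630, (cx,cy)=(1.0000,0.0000)
member 10 (5-6): L=2.0183, (cx,cy)=(0.2616,-0.9652)
solve A·x = −loads:
  F[0-1] = -399.0198 N (compression)
  F[0-2] = -3071.3589 N (compression)
  F[1-2] = +358.3828 N (tension)
  F[1-3] = -184.5159 N (compression)
  F[2-3] = +243.1468 N (tension)
  F[2-4] = +128.4306 N (tension)
  F[3-4] = -175.5333 N (compression)
  F[3-5] = -96.3910 N (compression)
  F[4-5] = +176.0230 N (tension)
  F[4-6] = +54.0200 N (tension)
  F[5-6] = -206.4925 N (compression)
  Rx@0 = +3169.0400 N
  Ry@0 = +386.8788 N
  Ry@6 = +199.3012 N

-206.492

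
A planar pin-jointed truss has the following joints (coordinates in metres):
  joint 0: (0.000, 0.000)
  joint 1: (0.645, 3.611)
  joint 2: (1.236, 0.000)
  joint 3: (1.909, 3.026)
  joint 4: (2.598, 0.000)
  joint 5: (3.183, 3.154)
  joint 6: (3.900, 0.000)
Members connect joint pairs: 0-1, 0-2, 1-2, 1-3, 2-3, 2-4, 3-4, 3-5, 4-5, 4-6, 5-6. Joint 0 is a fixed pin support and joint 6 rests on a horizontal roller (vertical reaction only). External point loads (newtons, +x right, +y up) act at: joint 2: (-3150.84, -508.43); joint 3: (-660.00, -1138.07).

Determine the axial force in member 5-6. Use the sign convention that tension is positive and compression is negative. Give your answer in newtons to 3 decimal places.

N=7 nodes, M=11 members, R=3 reactions → 2N=14, M+R=14
member 0 (0-1): L=3.6682, (cx,cy)=(0.1758,0.9844)
member 1 (0-2): L=1.2360, (cx,cy)=(1.0000,0.0000)
member 2 (1-2): L=3.6590, (cx,cy)=(0.1615,-0.9869)
member 3 (1-3): L=1.3928, (cx,cy)=(0.9075,-0.4200)
member 4 (2-3): L=3.0999, (cx,cy)=(0.2171,0.9761)
member 5 (2-4): L=1.3620, (cx,cy)=(1.0000,0.0000)
member 6 (3-4): L=3.1034, (cx,cy)=(0.2220,-0.9750)
member 7 (3-5): L=1.2804, (cx,cy)=(0.9950,0.1000)
member 8 (4-5): L=3.2078, (cx,cy)=(0.1824,0.9832)
member 9 (4-6): L=1.3020, (cx,cy)=(1.0000,0.0000)
member 10 (5-6): L=3.2345, (cx,cy)=(0.2217,-0.9751)
solve A·x = −loads:
  F[0-1] = -1463.1861 N (compression)
  F[0-2] = -3553.5565 N (compression)
  F[1-2] = +1709.7190 N (tension)
  F[1-3] = -587.7937 N (compression)
  F[2-3] = -1207.6435 N (compression)
  F[2-4] = +135.6141 N (tension)
  F[3-4] = -220.3207 N (compression)
  F[3-5] = -87.1369 N (compression)
  F[4-5] = +218.4864 N (tension)
  F[4-6] = +46.8554 N (tension)
  F[5-6] = -211.3703 N (compression)
  Rx@0 = +3810.8400 N
  Ry@0 = +1440.3884 N
  Ry@6 = +206.1116 N

-211.370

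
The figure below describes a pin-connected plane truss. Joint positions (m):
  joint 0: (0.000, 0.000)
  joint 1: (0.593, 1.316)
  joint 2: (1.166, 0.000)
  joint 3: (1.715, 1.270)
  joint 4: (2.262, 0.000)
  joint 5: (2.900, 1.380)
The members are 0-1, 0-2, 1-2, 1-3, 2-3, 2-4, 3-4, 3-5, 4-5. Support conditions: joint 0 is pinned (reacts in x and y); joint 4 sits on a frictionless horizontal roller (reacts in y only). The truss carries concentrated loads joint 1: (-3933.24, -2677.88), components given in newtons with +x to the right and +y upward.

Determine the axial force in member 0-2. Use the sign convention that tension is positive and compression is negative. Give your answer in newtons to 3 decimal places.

N=6 nodes, M=9 members, R=3 reactions → 2N=12, M+R=12
member 0 (0-1): L=1.4434, (cx,cy)=(0.4108,0.9117)
member 1 (0-2): L=1.1660, (cx,cy)=(1.0000,0.0000)
member 2 (1-2): L=1.4353, (cx,cy)=(0.3992,-0.9169)
member 3 (1-3): L=1.1229, (cx,cy)=(0.9992,-0.0410)
member 4 (2-3): L=1.3836, (cx,cy)=(0.3968,0.9179)
member 5 (2-4): L=1.0960, (cx,cy)=(1.0000,0.0000)
member 6 (3-4): L=1.3828, (cx,cy)=(0.3956,-0.9184)
member 7 (3-5): L=1.1901, (cx,cy)=(0.9957,0.0924)
member 8 (4-5): L=1.5203, (cx,cy)=(0.4196,0.9077)
solve A·x = −loads:
  F[0-1] = -4677.0787 N (compression)
  F[0-2] = -2011.7767 N (compression)
  F[1-2] = +1669.9736 N (tension)
  F[1-3] = +1346.2364 N (tension)
  F[2-3] = -1668.0681 N (compression)
  F[2-4] = -683.2237 N (compression)
  F[3-4] = +1727.1574 N (tension)
  F[3-5] = -0.0000 N (compression)
  F[4-5] = -0.0000 N (compression)
  Rx@0 = +3933.2400 N
  Ry@0 = +4264.1581 N
  Ry@4 = -1586.2781 N

-2011.777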